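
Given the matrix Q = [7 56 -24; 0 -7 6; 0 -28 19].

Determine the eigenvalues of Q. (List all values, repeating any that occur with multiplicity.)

5, 7, 7

Set up det(rI - Q) = 0.
Expanding the 3×3 determinant: p(r) = r^3 - 19r^2 + 119r - 245.
Try r = 5: p(5) = 0, so 5 is a root.
Dividing by (r - 5) leaves r^2 - 14r + 49.
The quadratic factor is (r - 7)^2.
Eigenvalues: 5, 7, 7.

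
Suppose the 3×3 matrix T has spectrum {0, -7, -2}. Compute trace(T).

-9

trace(T) is the sum of the eigenvalues: (0) + (-7) + (-2) = -9.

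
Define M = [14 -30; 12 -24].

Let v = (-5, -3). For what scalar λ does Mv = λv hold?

-4

Compute Mv: M·(-5, -3) = (20, 12).
Since Mv = λv, compare component 1: 20 = λ·-5, so λ = -4.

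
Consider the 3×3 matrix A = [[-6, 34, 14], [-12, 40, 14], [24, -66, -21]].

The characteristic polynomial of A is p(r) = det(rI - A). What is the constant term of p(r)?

p(r) = r^3 - 13r^2 + 42r.
The constant term is 0.

0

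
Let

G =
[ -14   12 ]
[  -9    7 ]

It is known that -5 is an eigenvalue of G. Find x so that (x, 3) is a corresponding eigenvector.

We need (G + 5I)v = 0.
G + 5I = [[-9, 12], [-9, 12]].
Row 1: (-9)·x + (12)·3 = 0
Row 2: (-9)·x + (12)·3 = 0
Solving gives x = 4.
Check: G·(4, 3) = (-20, -15) = -5·(4, 3).

4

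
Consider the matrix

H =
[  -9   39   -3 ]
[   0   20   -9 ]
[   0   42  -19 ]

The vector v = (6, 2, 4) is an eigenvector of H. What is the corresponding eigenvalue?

Compute Hv: H·(6, 2, 4) = (12, 4, 8).
Since Hv = λv, compare component 1: 12 = λ·6, so λ = 2.

2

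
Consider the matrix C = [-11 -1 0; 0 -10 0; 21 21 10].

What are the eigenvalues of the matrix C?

-11, -10, 10

The characteristic polynomial is p(lambda) = det(lambda·I - C).
Expanding the 3×3 determinant: p(lambda) = lambda^3 + 11·lambda^2 - 100·lambda - 1100.
Since p(-10) = 0, lambda = -10 is a root.
Factor out (lambda + 10): p(lambda) = (lambda + 10)·(lambda^2 + lambda - 110).
The quadratic factors as (lambda + 11)·(lambda - 10).
Eigenvalues: -11, -10, 10.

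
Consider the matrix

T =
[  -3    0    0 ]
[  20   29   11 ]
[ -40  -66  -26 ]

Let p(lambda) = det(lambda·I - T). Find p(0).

-84

p(0) = det(0·I − T) = det(−T) = (−1)^3·det(T).
det(T) = 84, so p(0) = -84.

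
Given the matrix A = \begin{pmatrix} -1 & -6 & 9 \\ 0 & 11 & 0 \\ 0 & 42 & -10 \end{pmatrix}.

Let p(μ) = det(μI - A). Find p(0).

-110

p(0) = det(0·I − A) = det(−A) = (−1)^3·det(A).
det(A) = 110, so p(0) = -110.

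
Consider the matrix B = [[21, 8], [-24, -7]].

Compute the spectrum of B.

5, 9

det(B - sI) = (21 - s)(-7 - s) - (8)·(-24) = s^2 - 14s + 45.
This factors as (s - 5)·(s - 9) = 0.
Eigenvalues: 5, 9.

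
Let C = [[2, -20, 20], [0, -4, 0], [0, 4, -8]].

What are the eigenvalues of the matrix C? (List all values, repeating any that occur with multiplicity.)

-8, -4, 2

Compute the characteristic polynomial p(lambda) = det(lambda·I - C).
Expanding the 3×3 determinant: p(lambda) = lambda^3 + 10·lambda^2 + 8·lambda - 64.
Rational-root test: lambda = -4 gives p(-4) = 0.
Factor out (lambda + 4): p(lambda) = (lambda + 4)·(lambda^2 + 6·lambda - 16).
The quadratic factors as (lambda + 8)·(lambda - 2).
Eigenvalues: -8, -4, 2.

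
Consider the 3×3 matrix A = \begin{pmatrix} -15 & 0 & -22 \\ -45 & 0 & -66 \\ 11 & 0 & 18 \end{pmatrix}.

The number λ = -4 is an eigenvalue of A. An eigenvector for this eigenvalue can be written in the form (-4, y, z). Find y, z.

We need (A + 4I)v = 0.
A + 4I = [[-11, 0, -22], [-45, 4, -66], [11, 0, 22]].
Row 1: (-11)·-4 + (0)·y + (-22)·z = 0
Row 2: (-45)·-4 + (4)·y + (-66)·z = 0
Row 3: (11)·-4 + (0)·y + (22)·z = 0
Solving gives y = -12, z = 2.
Check: A·(-4, -12, 2) = (16, 48, -8) = -4·(-4, -12, 2).

-12, 2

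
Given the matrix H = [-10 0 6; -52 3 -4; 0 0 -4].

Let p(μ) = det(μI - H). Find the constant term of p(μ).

p(μ) = μ^3 + 11μ^2 - 2μ - 120.
The constant term is -120.

-120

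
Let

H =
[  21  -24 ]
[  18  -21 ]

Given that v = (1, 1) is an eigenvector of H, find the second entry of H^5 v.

-243

First find the eigenvalue: Hv = (-3, -3) = -3·(1, 1), so λ = -3.
Then H^5 v = λ^5·v = (-3)^5·(1, 1) = -243·(1, 1) = (-243, -243).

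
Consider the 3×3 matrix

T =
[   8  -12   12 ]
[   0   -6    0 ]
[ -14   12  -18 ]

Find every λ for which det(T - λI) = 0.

The characteristic polynomial is p(lambda) = det(lambda·I - T).
Expanding the 3×3 determinant: p(lambda) = lambda^3 + 16·lambda^2 + 84·lambda + 144.
Try lambda = -6: p(-6) = 0, so -6 is a root.
Factor out (lambda + 6): p(lambda) = (lambda + 6)·(lambda^2 + 10·lambda + 24).
The quadratic factors as (lambda + 6)·(lambda + 4).
Eigenvalues: -6, -6, -4.

-6, -6, -4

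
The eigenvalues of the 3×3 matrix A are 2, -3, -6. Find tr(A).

-7

trace(A) is the sum of the eigenvalues: (2) + (-3) + (-6) = -7.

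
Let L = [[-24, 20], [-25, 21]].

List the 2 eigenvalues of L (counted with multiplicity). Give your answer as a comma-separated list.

-4, 1

det(L - λI) = (-24 - λ)(21 - λ) - (20)·(-25) = λ^2 + 3λ - 4.
This factors as (λ + 4)·(λ - 1) = 0.
Eigenvalues: -4, 1.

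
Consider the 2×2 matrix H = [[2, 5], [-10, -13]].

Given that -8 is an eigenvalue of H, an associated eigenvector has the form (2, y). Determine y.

We need (H + 8I)v = 0.
H + 8I = [[10, 5], [-10, -5]].
Row 1: (10)·2 + (5)·y = 0
Row 2: (-10)·2 + (-5)·y = 0
Solving gives y = -4.
Check: H·(2, -4) = (-16, 32) = -8·(2, -4).

-4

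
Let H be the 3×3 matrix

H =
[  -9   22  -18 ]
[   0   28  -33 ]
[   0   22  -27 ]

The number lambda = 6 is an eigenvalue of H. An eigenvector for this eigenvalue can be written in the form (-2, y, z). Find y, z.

-3, -2

We need (H - 6I)v = 0.
H - 6I = [[-15, 22, -18], [0, 22, -33], [0, 22, -33]].
Row 1: (-15)·-2 + (22)·y + (-18)·z = 0
Row 2: (0)·-2 + (22)·y + (-33)·z = 0
Row 3: (0)·-2 + (22)·y + (-33)·z = 0
Solving gives y = -3, z = -2.
Check: H·(-2, -3, -2) = (-12, -18, -12) = 6·(-2, -3, -2).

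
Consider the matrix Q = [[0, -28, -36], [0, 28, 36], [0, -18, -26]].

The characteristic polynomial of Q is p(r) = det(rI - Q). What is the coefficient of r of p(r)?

p(r) = r^3 - 2r^2 - 80r.
The coefficient of r is -80.

-80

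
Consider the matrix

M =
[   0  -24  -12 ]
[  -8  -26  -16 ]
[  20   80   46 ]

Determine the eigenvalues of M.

6, 6, 8

The characteristic polynomial is p(r) = det(rI - M).
Cofactor expansion gives p(r) = r^3 - 20r^2 + 132r - 288.
Try r = 6: p(6) = 0, so 6 is a root.
Factor out (r - 6): p(r) = (r - 6)·(r^2 - 14r + 48).
The quadratic factors as (r - 6)·(r - 8).
Eigenvalues: 6, 6, 8.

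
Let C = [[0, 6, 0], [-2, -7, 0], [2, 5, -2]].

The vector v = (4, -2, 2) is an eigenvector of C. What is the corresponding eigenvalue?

Compute Cv: C·(4, -2, 2) = (-12, 6, -6).
Since Cv = λv, compare component 1: -12 = λ·4, so λ = -3.

-3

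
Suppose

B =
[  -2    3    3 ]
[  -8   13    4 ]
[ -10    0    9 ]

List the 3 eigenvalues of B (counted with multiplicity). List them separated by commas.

4, 7, 9

Compute the characteristic polynomial p(λ) = det(λI - B).
Cofactor expansion gives p(λ) = λ^3 - 20λ^2 + 127λ - 252.
Try λ = 9: p(9) = 0, so 9 is a root.
Factor out (λ - 9): p(λ) = (λ - 9)·(λ^2 - 11λ + 28).
The quadratic factors as (λ - 4)·(λ - 7).
Eigenvalues: 4, 7, 9.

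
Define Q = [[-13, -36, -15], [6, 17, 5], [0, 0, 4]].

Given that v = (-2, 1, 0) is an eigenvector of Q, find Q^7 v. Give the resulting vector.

(-156250, 78125, 0)

First find the eigenvalue: Qv = (-10, 5, 0) = 5·(-2, 1, 0), so λ = 5.
Then Q^7 v = λ^7·v = 5^7·(-2, 1, 0) = 78125·(-2, 1, 0) = (-156250, 78125, 0).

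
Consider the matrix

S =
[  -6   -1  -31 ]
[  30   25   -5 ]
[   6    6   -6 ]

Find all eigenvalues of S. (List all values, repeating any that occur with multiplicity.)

Compute the characteristic polynomial p(μ) = det(μI - S).
Expanding along the first row, p(μ) = μ^3 - 13μ^2 - 18μ + 360.
Rational-root test: μ = 12 gives p(12) = 0.
Factor out (μ - 12): p(μ) = (μ - 12)·(μ^2 - μ - 30).
The quadratic factors as (μ + 5)·(μ - 6).
Eigenvalues: -5, 6, 12.

-5, 6, 12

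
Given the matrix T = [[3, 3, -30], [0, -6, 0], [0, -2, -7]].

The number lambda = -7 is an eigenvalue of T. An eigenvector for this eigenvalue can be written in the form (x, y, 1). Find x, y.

We need (T + 7I)v = 0.
T + 7I = [[10, 3, -30], [0, 1, 0], [0, -2, 0]].
Row 1: (10)·x + (3)·y + (-30)·1 = 0
Row 2: (0)·x + (1)·y + (0)·1 = 0
Row 3: (0)·x + (-2)·y + (0)·1 = 0
Solving gives x = 3, y = 0.
Check: T·(3, 0, 1) = (-21, 0, -7) = -7·(3, 0, 1).

3, 0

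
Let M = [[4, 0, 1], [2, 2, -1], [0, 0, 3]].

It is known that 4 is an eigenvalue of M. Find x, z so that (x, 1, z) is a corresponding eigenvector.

We need (M - 4I)v = 0.
M - 4I = [[0, 0, 1], [2, -2, -1], [0, 0, -1]].
Row 1: (0)·x + (0)·1 + (1)·z = 0
Row 2: (2)·x + (-2)·1 + (-1)·z = 0
Row 3: (0)·x + (0)·1 + (-1)·z = 0
Solving gives x = 1, z = 0.
Check: M·(1, 1, 0) = (4, 4, 0) = 4·(1, 1, 0).

1, 0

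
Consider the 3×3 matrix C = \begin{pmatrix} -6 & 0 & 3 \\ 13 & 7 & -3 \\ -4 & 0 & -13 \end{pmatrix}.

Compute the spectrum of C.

-10, -9, 7

Compute the characteristic polynomial p(s) = det(sI - C).
Cofactor expansion gives p(s) = s^3 + 12s^2 - 43s - 630.
Rational-root test: s = -9 gives p(-9) = 0.
Dividing by (s + 9) leaves s^2 + 3s - 70.
The quadratic factors as (s + 10)·(s - 7).
Eigenvalues: -10, -9, 7.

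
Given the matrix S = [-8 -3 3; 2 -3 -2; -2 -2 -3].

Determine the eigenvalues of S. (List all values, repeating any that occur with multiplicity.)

Compute the characteristic polynomial p(λ) = det(λI - S).
Expanding the 3×3 determinant: p(λ) = λ^3 + 14λ^2 + 65λ + 100.
Try λ = -4: p(-4) = 0, so -4 is a root.
Factor out (λ + 4): p(λ) = (λ + 4)·(λ^2 + 10λ + 25).
The quadratic factor is (λ + 5)^2.
Eigenvalues: -5, -5, -4.

-5, -5, -4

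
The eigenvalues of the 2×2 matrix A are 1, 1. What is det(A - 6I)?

If A has eigenvalues 1, 1, then A - 6I has eigenvalues -5, -5.
det(A - 6I) = (-5) · (-5) = 25.

25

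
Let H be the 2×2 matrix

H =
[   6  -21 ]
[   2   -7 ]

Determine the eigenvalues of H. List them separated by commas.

det(H - sI) = (6 - s)(-7 - s) - (-21)·(2) = s^2 + s.
This factors as (s + 1)·s = 0.
Eigenvalues: -1, 0.

-1, 0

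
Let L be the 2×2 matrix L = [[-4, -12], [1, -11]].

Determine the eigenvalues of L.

-8, -7

det(L - μI) = (-4 - μ)(-11 - μ) - (-12)·(1) = μ^2 + 15μ + 56.
This factors as (μ + 8)·(μ + 7) = 0.
Eigenvalues: -8, -7.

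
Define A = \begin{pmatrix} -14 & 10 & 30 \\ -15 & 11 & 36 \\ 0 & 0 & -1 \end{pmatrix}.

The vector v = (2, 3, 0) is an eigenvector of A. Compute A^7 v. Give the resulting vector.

First find the eigenvalue: Av = (2, 3, 0) = 1·(2, 3, 0), so λ = 1.
Then A^7 v = λ^7·v = 1^7·(2, 3, 0) = 1·(2, 3, 0) = (2, 3, 0).

(2, 3, 0)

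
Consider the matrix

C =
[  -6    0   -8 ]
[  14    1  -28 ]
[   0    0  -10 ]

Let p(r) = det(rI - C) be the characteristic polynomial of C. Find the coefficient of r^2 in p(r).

15

The coefficient of r^2 of det(rI - C) is −trace(C).
trace(C) = (-6) + (1) + (-10) = -15, so the coefficient is 15.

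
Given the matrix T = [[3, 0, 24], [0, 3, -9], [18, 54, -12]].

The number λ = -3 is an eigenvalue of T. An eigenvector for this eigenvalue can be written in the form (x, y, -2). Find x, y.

We need (T + 3I)v = 0.
T + 3I = [[6, 0, 24], [0, 6, -9], [18, 54, -9]].
Row 1: (6)·x + (0)·y + (24)·-2 = 0
Row 2: (0)·x + (6)·y + (-9)·-2 = 0
Row 3: (18)·x + (54)·y + (-9)·-2 = 0
Solving gives x = 8, y = -3.
Check: T·(8, -3, -2) = (-24, 9, 6) = -3·(8, -3, -2).

8, -3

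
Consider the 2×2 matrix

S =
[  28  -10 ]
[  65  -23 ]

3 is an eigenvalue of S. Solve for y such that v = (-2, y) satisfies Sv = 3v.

-5

We need (S - 3I)v = 0.
S - 3I = [[25, -10], [65, -26]].
Row 1: (25)·-2 + (-10)·y = 0
Row 2: (65)·-2 + (-26)·y = 0
Solving gives y = -5.
Check: S·(-2, -5) = (-6, -15) = 3·(-2, -5).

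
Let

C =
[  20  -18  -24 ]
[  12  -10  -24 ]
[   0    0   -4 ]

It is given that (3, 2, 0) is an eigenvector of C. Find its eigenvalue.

8

Compute Cv: C·(3, 2, 0) = (24, 16, 0).
Since Cv = λv, compare component 1: 24 = λ·3, so λ = 8.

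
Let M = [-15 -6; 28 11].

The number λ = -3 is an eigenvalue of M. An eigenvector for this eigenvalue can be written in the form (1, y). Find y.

We need (M + 3I)v = 0.
M + 3I = [[-12, -6], [28, 14]].
Row 1: (-12)·1 + (-6)·y = 0
Row 2: (28)·1 + (14)·y = 0
Solving gives y = -2.
Check: M·(1, -2) = (-3, 6) = -3·(1, -2).

-2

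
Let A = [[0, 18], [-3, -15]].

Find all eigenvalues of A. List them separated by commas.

-9, -6

det(A - μI) = (0 - μ)(-15 - μ) - (18)·(-3) = μ^2 + 15μ + 54.
This factors as (μ + 9)·(μ + 6) = 0.
Eigenvalues: -9, -6.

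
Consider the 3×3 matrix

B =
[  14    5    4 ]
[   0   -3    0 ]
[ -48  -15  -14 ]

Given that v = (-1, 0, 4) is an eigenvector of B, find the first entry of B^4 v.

First find the eigenvalue: Bv = (2, 0, -8) = -2·(-1, 0, 4), so λ = -2.
Then B^4 v = λ^4·v = (-2)^4·(-1, 0, 4) = 16·(-1, 0, 4) = (-16, 0, 64).

-16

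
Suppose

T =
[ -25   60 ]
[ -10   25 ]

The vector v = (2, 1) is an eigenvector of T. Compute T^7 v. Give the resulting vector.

(156250, 78125)

First find the eigenvalue: Tv = (10, 5) = 5·(2, 1), so λ = 5.
Then T^7 v = λ^7·v = 5^7·(2, 1) = 78125·(2, 1) = (156250, 78125).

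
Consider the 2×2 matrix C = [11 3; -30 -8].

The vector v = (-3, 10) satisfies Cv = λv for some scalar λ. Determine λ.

1

Compute Cv: C·(-3, 10) = (-3, 10).
Since Cv = λv, compare component 1: -3 = λ·-3, so λ = 1.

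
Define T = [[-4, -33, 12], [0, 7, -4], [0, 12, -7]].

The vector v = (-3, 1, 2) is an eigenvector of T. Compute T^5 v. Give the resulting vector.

First find the eigenvalue: Tv = (3, -1, -2) = -1·(-3, 1, 2), so λ = -1.
Then T^5 v = λ^5·v = (-1)^5·(-3, 1, 2) = -1·(-3, 1, 2) = (3, -1, -2).

(3, -1, -2)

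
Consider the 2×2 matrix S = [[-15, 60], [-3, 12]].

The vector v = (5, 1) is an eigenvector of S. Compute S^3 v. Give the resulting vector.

(-135, -27)

First find the eigenvalue: Sv = (-15, -3) = -3·(5, 1), so λ = -3.
Then S^3 v = λ^3·v = (-3)^3·(5, 1) = -27·(5, 1) = (-135, -27).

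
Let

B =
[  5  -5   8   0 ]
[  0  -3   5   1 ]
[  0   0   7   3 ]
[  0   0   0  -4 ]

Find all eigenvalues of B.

-4, -3, 5, 7

B is upper triangular, so its eigenvalues are the diagonal entries.
Diagonal: 5, -3, 7, -4.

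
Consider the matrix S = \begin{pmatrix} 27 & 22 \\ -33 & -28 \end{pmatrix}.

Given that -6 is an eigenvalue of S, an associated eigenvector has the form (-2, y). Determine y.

3

We need (S + 6I)v = 0.
S + 6I = [[33, 22], [-33, -22]].
Row 1: (33)·-2 + (22)·y = 0
Row 2: (-33)·-2 + (-22)·y = 0
Solving gives y = 3.
Check: S·(-2, 3) = (12, -18) = -6·(-2, 3).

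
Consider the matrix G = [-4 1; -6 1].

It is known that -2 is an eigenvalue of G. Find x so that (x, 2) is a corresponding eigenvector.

1

We need (G + 2I)v = 0.
G + 2I = [[-2, 1], [-6, 3]].
Row 1: (-2)·x + (1)·2 = 0
Row 2: (-6)·x + (3)·2 = 0
Solving gives x = 1.
Check: G·(1, 2) = (-2, -4) = -2·(1, 2).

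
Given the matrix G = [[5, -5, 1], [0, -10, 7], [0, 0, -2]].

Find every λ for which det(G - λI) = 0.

-10, -2, 5

G is upper triangular, so its eigenvalues are the diagonal entries.
Diagonal: 5, -10, -2.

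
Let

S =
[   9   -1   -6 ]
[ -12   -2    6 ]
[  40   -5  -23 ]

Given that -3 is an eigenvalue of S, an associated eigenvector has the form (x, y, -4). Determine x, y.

-2, 0

We need (S + 3I)v = 0.
S + 3I = [[12, -1, -6], [-12, 1, 6], [40, -5, -20]].
Row 1: (12)·x + (-1)·y + (-6)·-4 = 0
Row 2: (-12)·x + (1)·y + (6)·-4 = 0
Row 3: (40)·x + (-5)·y + (-20)·-4 = 0
Solving gives x = -2, y = 0.
Check: S·(-2, 0, -4) = (6, 0, 12) = -3·(-2, 0, -4).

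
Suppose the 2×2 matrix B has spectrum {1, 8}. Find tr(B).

9

trace(B) is the sum of the eigenvalues: (1) + (8) = 9.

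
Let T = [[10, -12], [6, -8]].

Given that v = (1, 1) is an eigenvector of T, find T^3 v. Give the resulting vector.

(-8, -8)

First find the eigenvalue: Tv = (-2, -2) = -2·(1, 1), so λ = -2.
Then T^3 v = λ^3·v = (-2)^3·(1, 1) = -8·(1, 1) = (-8, -8).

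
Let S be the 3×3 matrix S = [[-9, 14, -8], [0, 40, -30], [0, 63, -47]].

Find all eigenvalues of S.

The characteristic polynomial is p(t) = det(tI - S).
Expanding along the first row, p(t) = t^3 + 16t^2 + 73t + 90.
Since p(-9) = 0, t = -9 is a root.
Factor out (t + 9): p(t) = (t + 9)·(t^2 + 7t + 10).
The quadratic factors as (t + 5)·(t + 2).
Eigenvalues: -9, -5, -2.

-9, -5, -2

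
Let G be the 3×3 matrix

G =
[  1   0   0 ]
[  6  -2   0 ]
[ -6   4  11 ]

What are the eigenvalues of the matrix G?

-2, 1, 11

G is lower triangular, so its eigenvalues are the diagonal entries.
Diagonal: 1, -2, 11.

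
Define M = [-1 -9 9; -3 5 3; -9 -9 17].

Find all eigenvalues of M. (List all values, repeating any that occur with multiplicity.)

The characteristic polynomial is p(r) = det(rI - M).
Expanding the 3×3 determinant: p(r) = r^3 - 21r^2 + 144r - 320.
Rational-root test: r = 5 gives p(5) = 0.
Factor out (r - 5): p(r) = (r - 5)·(r^2 - 16r + 64).
The quadratic factor is (r - 8)^2.
Eigenvalues: 5, 8, 8.

5, 8, 8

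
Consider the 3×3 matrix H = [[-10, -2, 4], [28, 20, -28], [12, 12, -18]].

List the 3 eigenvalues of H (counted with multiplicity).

-8, -6, 6

Set up det(μI - H) = 0.
Cofactor expansion gives p(μ) = μ^3 + 8μ^2 - 36μ - 288.
Since p(6) = 0, μ = 6 is a root.
Dividing by (μ - 6) leaves μ^2 + 14μ + 48.
The quadratic factors as (μ + 8)·(μ + 6).
Eigenvalues: -8, -6, 6.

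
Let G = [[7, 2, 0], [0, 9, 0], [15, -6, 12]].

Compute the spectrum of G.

7, 9, 12

Set up det(lambda·I - G) = 0.
Expanding the 3×3 determinant: p(lambda) = lambda^3 - 28·lambda^2 + 255·lambda - 756.
Rational-root test: lambda = 12 gives p(12) = 0.
Dividing by (lambda - 12) leaves lambda^2 - 16·lambda + 63.
The quadratic factors as (lambda - 7)·(lambda - 9).
Eigenvalues: 7, 9, 12.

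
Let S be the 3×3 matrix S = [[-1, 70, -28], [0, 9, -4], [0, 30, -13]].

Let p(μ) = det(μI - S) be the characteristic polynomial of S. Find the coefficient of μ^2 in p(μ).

The coefficient of μ^2 of det(μI - S) is −trace(S).
trace(S) = (-1) + (9) + (-13) = -5, so the coefficient is 5.

5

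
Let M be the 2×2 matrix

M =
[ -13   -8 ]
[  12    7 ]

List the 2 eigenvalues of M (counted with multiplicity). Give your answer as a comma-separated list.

det(M - tI) = (-13 - t)(7 - t) - (-8)·(12) = t^2 + 6t + 5.
This factors as (t + 5)·(t + 1) = 0.
Eigenvalues: -5, -1.

-5, -1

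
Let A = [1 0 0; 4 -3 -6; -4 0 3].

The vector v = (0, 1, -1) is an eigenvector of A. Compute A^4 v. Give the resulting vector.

First find the eigenvalue: Av = (0, 3, -3) = 3·(0, 1, -1), so λ = 3.
Then A^4 v = λ^4·v = 3^4·(0, 1, -1) = 81·(0, 1, -1) = (0, 81, -81).

(0, 81, -81)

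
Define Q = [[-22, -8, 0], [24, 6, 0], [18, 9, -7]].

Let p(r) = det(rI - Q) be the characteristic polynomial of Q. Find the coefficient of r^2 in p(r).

23

The coefficient of r^2 of det(rI - Q) is −trace(Q).
trace(Q) = (-22) + (6) + (-7) = -23, so the coefficient is 23.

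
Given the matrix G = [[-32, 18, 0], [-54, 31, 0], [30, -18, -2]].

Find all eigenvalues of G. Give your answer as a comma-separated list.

Compute the characteristic polynomial p(μ) = det(μI - G).
Expanding along the first row, p(μ) = μ^3 + 3μ^2 - 18μ - 40.
Try μ = 4: p(4) = 0, so 4 is a root.
Dividing by (μ - 4) leaves μ^2 + 7μ + 10.
The quadratic factors as (μ + 5)·(μ + 2).
Eigenvalues: -5, -2, 4.

-5, -2, 4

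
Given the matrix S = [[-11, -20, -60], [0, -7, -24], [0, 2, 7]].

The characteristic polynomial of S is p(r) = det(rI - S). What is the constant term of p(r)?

-11

p(r) = r^3 + 11r^2 - r - 11.
The constant term is -11.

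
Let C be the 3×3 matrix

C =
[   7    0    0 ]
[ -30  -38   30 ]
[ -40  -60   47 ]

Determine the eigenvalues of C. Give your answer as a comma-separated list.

2, 7, 7

Compute the characteristic polynomial p(λ) = det(λI - C).
Expanding along the first row, p(λ) = λ^3 - 16λ^2 + 77λ - 98.
Try λ = 2: p(2) = 0, so 2 is a root.
Dividing by (λ - 2) leaves λ^2 - 14λ + 49.
The quadratic factor is (λ - 7)^2.
Eigenvalues: 2, 7, 7.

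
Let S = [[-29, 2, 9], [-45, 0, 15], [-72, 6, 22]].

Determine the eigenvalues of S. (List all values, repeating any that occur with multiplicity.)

Compute the characteristic polynomial p(r) = det(rI - S).
Cofactor expansion gives p(r) = r^3 + 7r^2 + 10r.
Since p(-2) = 0, r = -2 is a root.
Dividing by (r + 2) leaves r^2 + 5r.
The quadratic factors as (r + 5)·r.
Eigenvalues: -5, -2, 0.

-5, -2, 0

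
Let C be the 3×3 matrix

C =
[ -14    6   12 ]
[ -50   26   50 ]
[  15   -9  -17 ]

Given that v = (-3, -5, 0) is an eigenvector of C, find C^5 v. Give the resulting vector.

First find the eigenvalue: Cv = (12, 20, 0) = -4·(-3, -5, 0), so λ = -4.
Then C^5 v = λ^5·v = (-4)^5·(-3, -5, 0) = -1024·(-3, -5, 0) = (3072, 5120, 0).

(3072, 5120, 0)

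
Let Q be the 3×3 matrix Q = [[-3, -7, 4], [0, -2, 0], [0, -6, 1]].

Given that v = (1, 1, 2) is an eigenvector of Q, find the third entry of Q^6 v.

First find the eigenvalue: Qv = (-2, -2, -4) = -2·(1, 1, 2), so λ = -2.
Then Q^6 v = λ^6·v = (-2)^6·(1, 1, 2) = 64·(1, 1, 2) = (64, 64, 128).

128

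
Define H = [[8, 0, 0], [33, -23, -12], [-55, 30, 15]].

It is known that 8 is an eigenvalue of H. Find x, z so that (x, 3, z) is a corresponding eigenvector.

We need (H - 8I)v = 0.
H - 8I = [[0, 0, 0], [33, -31, -12], [-55, 30, 7]].
Row 1: (0)·x + (0)·3 + (0)·z = 0
Row 2: (33)·x + (-31)·3 + (-12)·z = 0
Row 3: (-55)·x + (30)·3 + (7)·z = 0
Solving gives x = 1, z = -5.
Check: H·(1, 3, -5) = (8, 24, -40) = 8·(1, 3, -5).

1, -5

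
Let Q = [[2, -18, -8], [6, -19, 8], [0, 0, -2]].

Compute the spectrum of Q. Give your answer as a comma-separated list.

-10, -7, -2

Compute the characteristic polynomial p(t) = det(tI - Q).
Expanding the 3×3 determinant: p(t) = t^3 + 19t^2 + 104t + 140.
Since p(-2) = 0, t = -2 is a root.
Dividing by (t + 2) leaves t^2 + 17t + 70.
The quadratic factors as (t + 10)·(t + 7).
Eigenvalues: -10, -7, -2.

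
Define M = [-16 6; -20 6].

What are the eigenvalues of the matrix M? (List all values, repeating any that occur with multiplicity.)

-6, -4

det(M - tI) = (-16 - t)(6 - t) - (6)·(-20) = t^2 + 10t + 24.
This factors as (t + 6)·(t + 4) = 0.
Eigenvalues: -6, -4.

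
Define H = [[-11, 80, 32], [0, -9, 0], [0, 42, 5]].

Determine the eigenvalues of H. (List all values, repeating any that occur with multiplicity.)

Compute the characteristic polynomial p(t) = det(tI - H).
Cofactor expansion gives p(t) = t^3 + 15t^2 - t - 495.
Try t = 5: p(5) = 0, so 5 is a root.
Dividing by (t - 5) leaves t^2 + 20t + 99.
The quadratic factors as (t + 11)·(t + 9).
Eigenvalues: -11, -9, 5.

-11, -9, 5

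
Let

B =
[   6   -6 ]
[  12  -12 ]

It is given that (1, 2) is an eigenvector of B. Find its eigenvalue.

Compute Bv: B·(1, 2) = (-6, -12).
Since Bv = λv, compare component 1: -6 = λ·1, so λ = -6.

-6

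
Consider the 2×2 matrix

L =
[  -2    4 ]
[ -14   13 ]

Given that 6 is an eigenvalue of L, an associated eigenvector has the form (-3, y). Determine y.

We need (L - 6I)v = 0.
L - 6I = [[-8, 4], [-14, 7]].
Row 1: (-8)·-3 + (4)·y = 0
Row 2: (-14)·-3 + (7)·y = 0
Solving gives y = -6.
Check: L·(-3, -6) = (-18, -36) = 6·(-3, -6).

-6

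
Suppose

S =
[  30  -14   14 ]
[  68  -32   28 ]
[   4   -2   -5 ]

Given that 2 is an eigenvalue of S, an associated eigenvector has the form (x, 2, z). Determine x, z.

1, 0

We need (S - 2I)v = 0.
S - 2I = [[28, -14, 14], [68, -34, 28], [4, -2, -7]].
Row 1: (28)·x + (-14)·2 + (14)·z = 0
Row 2: (68)·x + (-34)·2 + (28)·z = 0
Row 3: (4)·x + (-2)·2 + (-7)·z = 0
Solving gives x = 1, z = 0.
Check: S·(1, 2, 0) = (2, 4, 0) = 2·(1, 2, 0).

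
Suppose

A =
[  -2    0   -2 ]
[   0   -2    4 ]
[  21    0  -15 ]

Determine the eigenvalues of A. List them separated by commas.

-9, -8, -2

Set up det(rI - A) = 0.
Cofactor expansion gives p(r) = r^3 + 19r^2 + 106r + 144.
Since p(-2) = 0, r = -2 is a root.
Dividing by (r + 2) leaves r^2 + 17r + 72.
The quadratic factors as (r + 9)·(r + 8).
Eigenvalues: -9, -8, -2.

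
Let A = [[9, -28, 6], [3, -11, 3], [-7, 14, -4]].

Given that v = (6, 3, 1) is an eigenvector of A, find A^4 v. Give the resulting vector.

(1536, 768, 256)

First find the eigenvalue: Av = (-24, -12, -4) = -4·(6, 3, 1), so λ = -4.
Then A^4 v = λ^4·v = (-4)^4·(6, 3, 1) = 256·(6, 3, 1) = (1536, 768, 256).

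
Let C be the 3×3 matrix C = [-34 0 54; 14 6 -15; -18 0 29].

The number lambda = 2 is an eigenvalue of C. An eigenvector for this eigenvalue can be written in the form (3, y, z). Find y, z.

-3, 2

We need (C - 2I)v = 0.
C - 2I = [[-36, 0, 54], [14, 4, -15], [-18, 0, 27]].
Row 1: (-36)·3 + (0)·y + (54)·z = 0
Row 2: (14)·3 + (4)·y + (-15)·z = 0
Row 3: (-18)·3 + (0)·y + (27)·z = 0
Solving gives y = -3, z = 2.
Check: C·(3, -3, 2) = (6, -6, 4) = 2·(3, -3, 2).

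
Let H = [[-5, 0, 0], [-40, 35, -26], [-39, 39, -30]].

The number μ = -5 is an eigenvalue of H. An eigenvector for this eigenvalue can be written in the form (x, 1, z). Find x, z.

1, 0

We need (H + 5I)v = 0.
H + 5I = [[0, 0, 0], [-40, 40, -26], [-39, 39, -25]].
Row 1: (0)·x + (0)·1 + (0)·z = 0
Row 2: (-40)·x + (40)·1 + (-26)·z = 0
Row 3: (-39)·x + (39)·1 + (-25)·z = 0
Solving gives x = 1, z = 0.
Check: H·(1, 1, 0) = (-5, -5, 0) = -5·(1, 1, 0).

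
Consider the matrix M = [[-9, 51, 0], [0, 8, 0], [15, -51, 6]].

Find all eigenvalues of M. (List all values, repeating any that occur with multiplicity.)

-9, 6, 8

The characteristic polynomial is p(s) = det(sI - M).
Expanding the 3×3 determinant: p(s) = s^3 - 5s^2 - 78s + 432.
Rational-root test: s = 6 gives p(6) = 0.
Dividing by (s - 6) leaves s^2 + s - 72.
The quadratic factors as (s + 9)·(s - 8).
Eigenvalues: -9, 6, 8.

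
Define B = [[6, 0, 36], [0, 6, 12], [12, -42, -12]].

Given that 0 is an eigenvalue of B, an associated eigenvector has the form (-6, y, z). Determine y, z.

-2, 1

We need (B)v = 0.
B = [[6, 0, 36], [0, 6, 12], [12, -42, -12]].
Row 1: (6)·-6 + (0)·y + (36)·z = 0
Row 2: (0)·-6 + (6)·y + (12)·z = 0
Row 3: (12)·-6 + (-42)·y + (-12)·z = 0
Solving gives y = -2, z = 1.
Check: B·(-6, -2, 1) = (0, 0, 0) = 0·(-6, -2, 1).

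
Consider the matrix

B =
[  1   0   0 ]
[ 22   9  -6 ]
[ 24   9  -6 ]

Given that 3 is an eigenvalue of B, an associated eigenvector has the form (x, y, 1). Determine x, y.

0, 1

We need (B - 3I)v = 0.
B - 3I = [[-2, 0, 0], [22, 6, -6], [24, 9, -9]].
Row 1: (-2)·x + (0)·y + (0)·1 = 0
Row 2: (22)·x + (6)·y + (-6)·1 = 0
Row 3: (24)·x + (9)·y + (-9)·1 = 0
Solving gives x = 0, y = 1.
Check: B·(0, 1, 1) = (0, 3, 3) = 3·(0, 1, 1).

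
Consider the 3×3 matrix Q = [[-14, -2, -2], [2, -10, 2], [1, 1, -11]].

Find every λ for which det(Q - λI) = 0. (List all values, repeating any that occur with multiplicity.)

-12, -12, -11

The characteristic polynomial is p(λ) = det(λI - Q).
Expanding along the first row, p(λ) = λ^3 + 35λ^2 + 408λ + 1584.
Since p(-11) = 0, λ = -11 is a root.
Factor out (λ + 11): p(λ) = (λ + 11)·(λ^2 + 24λ + 144).
The quadratic factor is (λ + 12)^2.
Eigenvalues: -12, -12, -11.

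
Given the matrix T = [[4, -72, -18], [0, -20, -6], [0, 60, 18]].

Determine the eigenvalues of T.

Set up det(λI - T) = 0.
Expanding along the first row, p(λ) = λ^3 - 2λ^2 - 8λ.
Rational-root test: λ = -2 gives p(-2) = 0.
Factor out (λ + 2): p(λ) = (λ + 2)·(λ^2 - 4λ).
The quadratic factors as λ·(λ - 4).
Eigenvalues: -2, 0, 4.

-2, 0, 4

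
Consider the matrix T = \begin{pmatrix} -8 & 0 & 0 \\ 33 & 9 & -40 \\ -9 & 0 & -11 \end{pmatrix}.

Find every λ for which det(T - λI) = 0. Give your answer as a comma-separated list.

Compute the characteristic polynomial p(μ) = det(μI - T).
Expanding the 3×3 determinant: p(μ) = μ^3 + 10μ^2 - 83μ - 792.
Rational-root test: μ = 9 gives p(9) = 0.
Dividing by (μ - 9) leaves μ^2 + 19μ + 88.
The quadratic factors as (μ + 11)·(μ + 8).
Eigenvalues: -11, -8, 9.

-11, -8, 9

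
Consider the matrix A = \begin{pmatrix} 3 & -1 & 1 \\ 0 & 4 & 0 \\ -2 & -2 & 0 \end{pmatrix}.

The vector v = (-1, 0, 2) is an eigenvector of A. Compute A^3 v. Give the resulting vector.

(-1, 0, 2)

First find the eigenvalue: Av = (-1, 0, 2) = 1·(-1, 0, 2), so λ = 1.
Then A^3 v = λ^3·v = 1^3·(-1, 0, 2) = 1·(-1, 0, 2) = (-1, 0, 2).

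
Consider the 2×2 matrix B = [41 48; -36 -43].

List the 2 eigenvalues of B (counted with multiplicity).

det(B - λI) = (41 - λ)(-43 - λ) - (48)·(-36) = λ^2 + 2λ - 35.
This factors as (λ + 7)·(λ - 5) = 0.
Eigenvalues: -7, 5.

-7, 5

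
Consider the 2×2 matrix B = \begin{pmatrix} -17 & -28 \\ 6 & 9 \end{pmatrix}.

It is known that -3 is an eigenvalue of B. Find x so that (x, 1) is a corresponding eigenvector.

-2

We need (B + 3I)v = 0.
B + 3I = [[-14, -28], [6, 12]].
Row 1: (-14)·x + (-28)·1 = 0
Row 2: (6)·x + (12)·1 = 0
Solving gives x = -2.
Check: B·(-2, 1) = (6, -3) = -3·(-2, 1).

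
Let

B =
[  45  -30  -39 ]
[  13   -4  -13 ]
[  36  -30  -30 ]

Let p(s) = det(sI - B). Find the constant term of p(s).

p(s) = s^3 - 11s^2 - 6s + 216.
The constant term is 216.

216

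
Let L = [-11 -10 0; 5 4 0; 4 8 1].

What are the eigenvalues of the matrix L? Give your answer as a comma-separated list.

-6, -1, 1

The characteristic polynomial is p(lambda) = det(lambda·I - L).
Expanding the 3×3 determinant: p(lambda) = lambda^3 + 6·lambda^2 - lambda - 6.
Since p(-1) = 0, lambda = -1 is a root.
Factor out (lambda + 1): p(lambda) = (lambda + 1)·(lambda^2 + 5·lambda - 6).
The quadratic factors as (lambda + 6)·(lambda - 1).
Eigenvalues: -6, -1, 1.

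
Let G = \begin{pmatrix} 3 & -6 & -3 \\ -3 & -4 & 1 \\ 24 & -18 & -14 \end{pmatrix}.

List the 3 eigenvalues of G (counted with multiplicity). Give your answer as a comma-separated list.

-6, -5, -4

Set up det(λI - G) = 0.
Expanding along the first row, p(λ) = λ^3 + 15λ^2 + 74λ + 120.
Rational-root test: λ = -6 gives p(-6) = 0.
Dividing by (λ + 6) leaves λ^2 + 9λ + 20.
The quadratic factors as (λ + 5)·(λ + 4).
Eigenvalues: -6, -5, -4.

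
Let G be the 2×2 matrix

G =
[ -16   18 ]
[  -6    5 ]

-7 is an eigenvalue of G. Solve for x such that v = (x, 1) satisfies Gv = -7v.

2

We need (G + 7I)v = 0.
G + 7I = [[-9, 18], [-6, 12]].
Row 1: (-9)·x + (18)·1 = 0
Row 2: (-6)·x + (12)·1 = 0
Solving gives x = 2.
Check: G·(2, 1) = (-14, -7) = -7·(2, 1).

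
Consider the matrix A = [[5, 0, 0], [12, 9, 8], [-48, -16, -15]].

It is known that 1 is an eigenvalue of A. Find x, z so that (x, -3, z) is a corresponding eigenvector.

We need (A - 1I)v = 0.
A - 1I = [[4, 0, 0], [12, 8, 8], [-48, -16, -16]].
Row 1: (4)·x + (0)·-3 + (0)·z = 0
Row 2: (12)·x + (8)·-3 + (8)·z = 0
Row 3: (-48)·x + (-16)·-3 + (-16)·z = 0
Solving gives x = 0, z = 3.
Check: A·(0, -3, 3) = (0, -3, 3) = 1·(0, -3, 3).

0, 3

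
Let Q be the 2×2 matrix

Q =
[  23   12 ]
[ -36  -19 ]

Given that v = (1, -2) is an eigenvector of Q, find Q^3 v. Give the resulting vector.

(-1, 2)

First find the eigenvalue: Qv = (-1, 2) = -1·(1, -2), so λ = -1.
Then Q^3 v = λ^3·v = (-1)^3·(1, -2) = -1·(1, -2) = (-1, 2).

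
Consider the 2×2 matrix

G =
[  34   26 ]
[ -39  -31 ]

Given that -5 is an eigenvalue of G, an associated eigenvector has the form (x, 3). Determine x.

We need (G + 5I)v = 0.
G + 5I = [[39, 26], [-39, -26]].
Row 1: (39)·x + (26)·3 = 0
Row 2: (-39)·x + (-26)·3 = 0
Solving gives x = -2.
Check: G·(-2, 3) = (10, -15) = -5·(-2, 3).

-2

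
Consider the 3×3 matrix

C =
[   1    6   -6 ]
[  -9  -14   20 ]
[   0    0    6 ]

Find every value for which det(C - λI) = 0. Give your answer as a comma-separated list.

The characteristic polynomial is p(λ) = det(λI - C).
Cofactor expansion gives p(λ) = λ^3 + 7λ^2 - 38λ - 240.
Since p(-5) = 0, λ = -5 is a root.
Factor out (λ + 5): p(λ) = (λ + 5)·(λ^2 + 2λ - 48).
The quadratic factors as (λ + 8)·(λ - 6).
Eigenvalues: -8, -5, 6.

-8, -5, 6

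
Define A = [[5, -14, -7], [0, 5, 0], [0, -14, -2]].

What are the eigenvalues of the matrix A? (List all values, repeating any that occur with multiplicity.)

Set up det(lambda·I - A) = 0.
Expanding the 3×3 determinant: p(lambda) = lambda^3 - 8·lambda^2 + 5·lambda + 50.
Rational-root test: lambda = 5 gives p(5) = 0.
Dividing by (lambda - 5) leaves lambda^2 - 3·lambda - 10.
The quadratic factors as (lambda + 2)·(lambda - 5).
Eigenvalues: -2, 5, 5.

-2, 5, 5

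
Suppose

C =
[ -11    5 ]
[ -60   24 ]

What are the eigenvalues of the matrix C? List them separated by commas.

4, 9

det(C - rI) = (-11 - r)(24 - r) - (5)·(-60) = r^2 - 13r + 36.
This factors as (r - 4)·(r - 9) = 0.
Eigenvalues: 4, 9.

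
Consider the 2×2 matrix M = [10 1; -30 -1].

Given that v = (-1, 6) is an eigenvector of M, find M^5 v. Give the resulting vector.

First find the eigenvalue: Mv = (-4, 24) = 4·(-1, 6), so λ = 4.
Then M^5 v = λ^5·v = 4^5·(-1, 6) = 1024·(-1, 6) = (-1024, 6144).

(-1024, 6144)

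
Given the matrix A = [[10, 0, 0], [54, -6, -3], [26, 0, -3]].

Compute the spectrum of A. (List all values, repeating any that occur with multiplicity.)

Set up det(μI - A) = 0.
Expanding along the first row, p(μ) = μ^3 - μ^2 - 72μ - 180.
Rational-root test: μ = -3 gives p(-3) = 0.
Factor out (μ + 3): p(μ) = (μ + 3)·(μ^2 - 4μ - 60).
The quadratic factors as (μ + 6)·(μ - 10).
Eigenvalues: -6, -3, 10.

-6, -3, 10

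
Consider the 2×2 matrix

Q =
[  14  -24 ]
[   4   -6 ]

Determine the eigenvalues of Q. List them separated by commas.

det(Q - lambda·I) = (14 - lambda)(-6 - lambda) - (-24)·(4) = lambda^2 - 8·lambda + 12.
This factors as (lambda - 2)·(lambda - 6) = 0.
Eigenvalues: 2, 6.

2, 6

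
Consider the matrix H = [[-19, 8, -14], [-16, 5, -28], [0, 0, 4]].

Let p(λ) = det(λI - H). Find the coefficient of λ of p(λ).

p(λ) = λ^3 + 10λ^2 - 23λ - 132.
The coefficient of λ is -23.

-23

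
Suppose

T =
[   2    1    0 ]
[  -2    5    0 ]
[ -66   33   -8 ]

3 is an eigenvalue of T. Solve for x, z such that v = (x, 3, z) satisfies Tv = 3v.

We need (T - 3I)v = 0.
T - 3I = [[-1, 1, 0], [-2, 2, 0], [-66, 33, -11]].
Row 1: (-1)·x + (1)·3 + (0)·z = 0
Row 2: (-2)·x + (2)·3 + (0)·z = 0
Row 3: (-66)·x + (33)·3 + (-11)·z = 0
Solving gives x = 3, z = -9.
Check: T·(3, 3, -9) = (9, 9, -27) = 3·(3, 3, -9).

3, -9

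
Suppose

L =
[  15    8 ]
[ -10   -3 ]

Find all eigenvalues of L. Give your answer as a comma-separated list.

det(L - tI) = (15 - t)(-3 - t) - (8)·(-10) = t^2 - 12t + 35.
This factors as (t - 5)·(t - 7) = 0.
Eigenvalues: 5, 7.

5, 7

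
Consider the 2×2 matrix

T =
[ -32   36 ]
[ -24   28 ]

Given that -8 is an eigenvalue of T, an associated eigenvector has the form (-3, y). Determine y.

-2

We need (T + 8I)v = 0.
T + 8I = [[-24, 36], [-24, 36]].
Row 1: (-24)·-3 + (36)·y = 0
Row 2: (-24)·-3 + (36)·y = 0
Solving gives y = -2.
Check: T·(-3, -2) = (24, 16) = -8·(-3, -2).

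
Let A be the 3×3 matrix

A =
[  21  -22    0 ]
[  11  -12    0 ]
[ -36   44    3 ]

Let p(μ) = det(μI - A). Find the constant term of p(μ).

p(μ) = μ^3 - 12μ^2 + 17μ + 30.
The constant term is 30.

30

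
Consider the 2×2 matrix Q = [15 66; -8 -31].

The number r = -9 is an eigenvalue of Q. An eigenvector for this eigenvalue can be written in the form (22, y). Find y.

-8

We need (Q + 9I)v = 0.
Q + 9I = [[24, 66], [-8, -22]].
Row 1: (24)·22 + (66)·y = 0
Row 2: (-8)·22 + (-22)·y = 0
Solving gives y = -8.
Check: Q·(22, -8) = (-198, 72) = -9·(22, -8).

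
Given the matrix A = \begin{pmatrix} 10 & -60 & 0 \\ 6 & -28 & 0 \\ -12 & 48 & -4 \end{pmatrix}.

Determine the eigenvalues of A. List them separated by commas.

-10, -8, -4

Set up det(tI - A) = 0.
Expanding the 3×3 determinant: p(t) = t^3 + 22t^2 + 152t + 320.
Rational-root test: t = -8 gives p(-8) = 0.
Factor out (t + 8): p(t) = (t + 8)·(t^2 + 14t + 40).
The quadratic factors as (t + 10)·(t + 4).
Eigenvalues: -10, -8, -4.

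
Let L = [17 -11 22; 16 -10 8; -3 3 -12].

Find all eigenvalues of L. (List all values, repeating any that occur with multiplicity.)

-6, -5, 6

Set up det(μI - L) = 0.
Cofactor expansion gives p(μ) = μ^3 + 5μ^2 - 36μ - 180.
Try μ = -6: p(-6) = 0, so -6 is a root.
Dividing by (μ + 6) leaves μ^2 - μ - 30.
The quadratic factors as (μ + 5)·(μ - 6).
Eigenvalues: -6, -5, 6.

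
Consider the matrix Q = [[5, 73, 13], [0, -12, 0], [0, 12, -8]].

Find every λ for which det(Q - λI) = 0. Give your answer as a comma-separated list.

Compute the characteristic polynomial p(r) = det(rI - Q).
Cofactor expansion gives p(r) = r^3 + 15r^2 - 4r - 480.
Rational-root test: r = 5 gives p(5) = 0.
Dividing by (r - 5) leaves r^2 + 20r + 96.
The quadratic factors as (r + 12)·(r + 8).
Eigenvalues: -12, -8, 5.

-12, -8, 5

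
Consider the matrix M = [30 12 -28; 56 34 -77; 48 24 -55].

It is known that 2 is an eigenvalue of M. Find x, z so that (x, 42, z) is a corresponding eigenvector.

We need (M - 2I)v = 0.
M - 2I = [[28, 12, -28], [56, 32, -77], [48, 24, -57]].
Row 1: (28)·x + (12)·42 + (-28)·z = 0
Row 2: (56)·x + (32)·42 + (-77)·z = 0
Row 3: (48)·x + (24)·42 + (-57)·z = 0
Solving gives x = -2, z = 16.
Check: M·(-2, 42, 16) = (-4, 84, 32) = 2·(-2, 42, 16).

-2, 16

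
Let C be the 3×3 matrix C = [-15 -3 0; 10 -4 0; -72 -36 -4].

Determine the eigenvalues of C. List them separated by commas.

Set up det(λI - C) = 0.
Cofactor expansion gives p(λ) = λ^3 + 23λ^2 + 166λ + 360.
Since p(-4) = 0, λ = -4 is a root.
Factor out (λ + 4): p(λ) = (λ + 4)·(λ^2 + 19λ + 90).
The quadratic factors as (λ + 10)·(λ + 9).
Eigenvalues: -10, -9, -4.

-10, -9, -4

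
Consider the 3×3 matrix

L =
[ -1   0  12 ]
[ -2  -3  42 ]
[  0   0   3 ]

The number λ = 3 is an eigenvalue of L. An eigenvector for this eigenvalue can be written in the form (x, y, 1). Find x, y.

We need (L - 3I)v = 0.
L - 3I = [[-4, 0, 12], [-2, -6, 42], [0, 0, 0]].
Row 1: (-4)·x + (0)·y + (12)·1 = 0
Row 2: (-2)·x + (-6)·y + (42)·1 = 0
Row 3: (0)·x + (0)·y + (0)·1 = 0
Solving gives x = 3, y = 6.
Check: L·(3, 6, 1) = (9, 18, 3) = 3·(3, 6, 1).

3, 6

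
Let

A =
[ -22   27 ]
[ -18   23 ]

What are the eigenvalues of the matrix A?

det(A - λI) = (-22 - λ)(23 - λ) - (27)·(-18) = λ^2 - λ - 20.
This factors as (λ + 4)·(λ - 5) = 0.
Eigenvalues: -4, 5.

-4, 5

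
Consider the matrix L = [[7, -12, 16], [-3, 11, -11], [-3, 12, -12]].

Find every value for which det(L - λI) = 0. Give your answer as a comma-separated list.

Set up det(λI - L) = 0.
Cofactor expansion gives p(λ) = λ^3 - 6λ^2 + 5λ + 12.
Rational-root test: λ = -1 gives p(-1) = 0.
Dividing by (λ + 1) leaves λ^2 - 7λ + 12.
The quadratic factors as (λ - 3)·(λ - 4).
Eigenvalues: -1, 3, 4.

-1, 3, 4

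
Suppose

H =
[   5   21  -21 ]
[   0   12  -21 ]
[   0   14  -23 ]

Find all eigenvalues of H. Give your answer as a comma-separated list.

Compute the characteristic polynomial p(t) = det(tI - H).
Expanding along the first row, p(t) = t^3 + 6t^2 - 37t - 90.
Since p(-2) = 0, t = -2 is a root.
Factor out (t + 2): p(t) = (t + 2)·(t^2 + 4t - 45).
The quadratic factors as (t + 9)·(t - 5).
Eigenvalues: -9, -2, 5.

-9, -2, 5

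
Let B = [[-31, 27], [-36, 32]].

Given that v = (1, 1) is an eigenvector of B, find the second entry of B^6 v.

4096

First find the eigenvalue: Bv = (-4, -4) = -4·(1, 1), so λ = -4.
Then B^6 v = λ^6·v = (-4)^6·(1, 1) = 4096·(1, 1) = (4096, 4096).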